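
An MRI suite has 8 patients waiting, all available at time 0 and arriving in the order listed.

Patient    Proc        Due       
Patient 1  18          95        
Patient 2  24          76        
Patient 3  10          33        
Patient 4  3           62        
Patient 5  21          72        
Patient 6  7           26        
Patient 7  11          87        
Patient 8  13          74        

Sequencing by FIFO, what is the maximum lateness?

57

FIFO (arrival order): Patient 1 Patient 2 Patient 3 Patient 4 Patient 5 Patient 6 Patient 7 Patient 8.
Patient 1: 0→18, due 95, lateness -77
Patient 2: 18→42, due 76, lateness -34
Patient 3: 42→52, due 33, lateness 19
Patient 4: 52→55, due 62, lateness -7
Patient 5: 55→76, due 72, lateness 4
Patient 6: 76→83, due 26, lateness 57
Patient 7: 83→94, due 87, lateness 7
Patient 8: 94→107, due 74, lateness 33
Maximum = 57.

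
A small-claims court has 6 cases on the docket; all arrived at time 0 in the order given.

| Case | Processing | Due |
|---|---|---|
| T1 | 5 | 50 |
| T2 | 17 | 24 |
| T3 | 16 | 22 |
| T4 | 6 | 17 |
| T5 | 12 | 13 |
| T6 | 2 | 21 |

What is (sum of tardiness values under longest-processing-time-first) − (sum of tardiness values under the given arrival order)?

-3

LPT (decreasing processing time): T2 T3 T5 T4 T1 T6.
T2: 0→17, due 24, tardiness 0
T3: 17→33, due 22, tardiness 11
T5: 33→45, due 13, tardiness 32
T4: 45→51, due 17, tardiness 34
T1: 51→56, due 50, tardiness 6
T6: 56→58, due 21, tardiness 37
Sum = 0+11+32+34+6+37 = 120.
FIFO (arrival order): T1 T2 T3 T4 T5 T6.
T1: 0→5, due 50, tardiness 0
T2: 5→22, due 24, tardiness 0
T3: 22→38, due 22, tardiness 16
T4: 38→44, due 17, tardiness 27
T5: 44→56, due 13, tardiness 43
T6: 56→58, due 21, tardiness 37
Sum = 0+0+16+27+43+37 = 123.
Difference = 120 − 123 = -3.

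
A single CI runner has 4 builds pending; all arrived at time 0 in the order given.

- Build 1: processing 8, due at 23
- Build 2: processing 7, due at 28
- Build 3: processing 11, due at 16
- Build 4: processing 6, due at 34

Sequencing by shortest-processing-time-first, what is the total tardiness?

16

SPT (increasing processing time): Build 4 Build 2 Build 1 Build 3.
Build 4: 0→6, due 34, tardiness 0
Build 2: 6→13, due 28, tardiness 0
Build 1: 13→21, due 23, tardiness 0
Build 3: 21→32, due 16, tardiness 16
Sum = 0+0+0+16 = 16.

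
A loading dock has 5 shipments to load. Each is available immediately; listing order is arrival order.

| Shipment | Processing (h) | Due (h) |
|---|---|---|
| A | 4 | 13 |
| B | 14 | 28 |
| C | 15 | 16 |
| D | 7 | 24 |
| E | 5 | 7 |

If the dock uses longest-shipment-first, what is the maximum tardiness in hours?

LPT (decreasing processing time): C B D E A.
C: 0→15, due 16, tardiness 0
B: 15→29, due 28, tardiness 1
D: 29→36, due 24, tardiness 12
E: 36→41, due 7, tardiness 34
A: 41→45, due 13, tardiness 32
Maximum = 34.

34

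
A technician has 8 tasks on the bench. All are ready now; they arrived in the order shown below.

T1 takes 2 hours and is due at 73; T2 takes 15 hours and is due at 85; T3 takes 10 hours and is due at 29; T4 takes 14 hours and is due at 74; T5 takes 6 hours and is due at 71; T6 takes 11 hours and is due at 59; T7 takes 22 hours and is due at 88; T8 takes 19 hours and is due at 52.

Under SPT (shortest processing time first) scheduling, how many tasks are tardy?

SPT (increasing processing time): T1 T5 T3 T6 T4 T2 T8 T7.
T1: 0→2, due 73, tardiness 0
T5: 2→8, due 71, tardiness 0
T3: 8→18, due 29, tardiness 0
T6: 18→29, due 59, tardiness 0
T4: 29→43, due 74, tardiness 0
T2: 43→58, due 85, tardiness 0
T8: 58→77, due 52, tardiness 25
T7: 77→99, due 88, tardiness 11
Late tasks: 2.

2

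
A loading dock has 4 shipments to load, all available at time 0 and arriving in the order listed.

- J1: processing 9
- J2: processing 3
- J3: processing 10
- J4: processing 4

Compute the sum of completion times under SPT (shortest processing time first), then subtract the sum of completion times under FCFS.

SPT (increasing processing time): J2 J4 J1 J3.
J2: 0→3
J4: 3→7
J1: 7→16
J3: 16→26
Sum = 3+7+16+26 = 52.
FIFO (arrival order): J1 J2 J3 J4.
J1: 0→9
J2: 9→12
J3: 12→22
J4: 22→26
Sum = 9+12+22+26 = 69.
Difference = 52 − 69 = -17.

-17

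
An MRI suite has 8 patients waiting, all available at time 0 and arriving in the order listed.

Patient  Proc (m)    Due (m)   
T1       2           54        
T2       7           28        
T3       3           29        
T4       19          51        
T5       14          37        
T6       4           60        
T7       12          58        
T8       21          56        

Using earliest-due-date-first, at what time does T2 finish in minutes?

7

EDD (increasing due date): T2 T3 T5 T4 T1 T8 T7 T6.
T2: 0→7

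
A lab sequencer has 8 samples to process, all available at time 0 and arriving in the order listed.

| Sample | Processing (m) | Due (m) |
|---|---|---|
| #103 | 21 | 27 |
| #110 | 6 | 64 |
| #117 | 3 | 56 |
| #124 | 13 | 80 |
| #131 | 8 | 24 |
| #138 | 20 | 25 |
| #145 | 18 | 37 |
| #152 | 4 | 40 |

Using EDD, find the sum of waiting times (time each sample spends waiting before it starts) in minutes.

377

EDD (increasing due date): #131 #138 #103 #145 #152 #117 #110 #124.
#131: waits 0, runs 0→8
#138: waits 8, runs 8→28
#103: waits 28, runs 28→49
#145: waits 49, runs 49→67
#152: waits 67, runs 67→71
#117: waits 71, runs 71→74
#110: waits 74, runs 74→80
#124: waits 80, runs 80→93
Sum = 0+8+28+49+67+71+74+80 = 377.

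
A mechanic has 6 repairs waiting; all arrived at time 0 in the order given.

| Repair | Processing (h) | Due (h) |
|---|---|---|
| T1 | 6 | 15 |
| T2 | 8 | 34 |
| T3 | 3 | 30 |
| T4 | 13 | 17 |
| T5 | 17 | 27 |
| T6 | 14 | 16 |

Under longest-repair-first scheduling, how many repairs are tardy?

5

LPT (decreasing processing time): T5 T6 T4 T2 T1 T3.
T5: 0→17, due 27, tardiness 0
T6: 17→31, due 16, tardiness 15
T4: 31→44, due 17, tardiness 27
T2: 44→52, due 34, tardiness 18
T1: 52→58, due 15, tardiness 43
T3: 58→61, due 30, tardiness 31
Late repairs: 5.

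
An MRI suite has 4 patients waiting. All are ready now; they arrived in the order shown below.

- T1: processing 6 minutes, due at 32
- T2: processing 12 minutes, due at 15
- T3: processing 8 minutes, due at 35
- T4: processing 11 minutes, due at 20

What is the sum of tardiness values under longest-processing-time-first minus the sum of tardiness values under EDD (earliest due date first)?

3

LPT (decreasing processing time): T2 T4 T3 T1.
T2: 0→12, due 15, tardiness 0
T4: 12→23, due 20, tardiness 3
T3: 23→31, due 35, tardiness 0
T1: 31→37, due 32, tardiness 5
Sum = 0+3+0+5 = 8.
EDD (increasing due date): T2 T4 T1 T3.
T2: 0→12, due 15, tardiness 0
T4: 12→23, due 20, tardiness 3
T1: 23→29, due 32, tardiness 0
T3: 29→37, due 35, tardiness 2
Sum = 0+3+0+2 = 5.
Difference = 8 − 5 = 3.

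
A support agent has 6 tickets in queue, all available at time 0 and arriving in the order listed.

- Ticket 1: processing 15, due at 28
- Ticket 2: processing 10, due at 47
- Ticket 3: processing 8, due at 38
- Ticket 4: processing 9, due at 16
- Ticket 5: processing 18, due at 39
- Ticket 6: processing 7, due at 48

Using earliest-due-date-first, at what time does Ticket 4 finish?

EDD (increasing due date): Ticket 4 Ticket 1 Ticket 3 Ticket 5 Ticket 2 Ticket 6.
Ticket 4: 0→9

9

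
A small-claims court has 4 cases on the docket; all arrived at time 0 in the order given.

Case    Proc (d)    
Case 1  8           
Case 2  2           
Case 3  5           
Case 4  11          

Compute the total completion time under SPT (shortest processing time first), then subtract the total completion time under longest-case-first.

-30

SPT (increasing processing time): Case 2 Case 3 Case 1 Case 4.
Case 2: 0→2
Case 3: 2→7
Case 1: 7→15
Case 4: 15→26
Sum = 2+7+15+26 = 50.
LPT (decreasing processing time): Case 4 Case 1 Case 3 Case 2.
Case 4: 0→11
Case 1: 11→19
Case 3: 19→24
Case 2: 24→26
Sum = 11+19+24+26 = 80.
Difference = 50 − 80 = -30.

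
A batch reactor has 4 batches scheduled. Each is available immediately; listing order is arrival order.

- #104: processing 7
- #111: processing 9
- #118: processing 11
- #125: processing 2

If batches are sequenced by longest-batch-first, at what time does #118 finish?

11

LPT (decreasing processing time): #118 #111 #104 #125.
#118: 0→11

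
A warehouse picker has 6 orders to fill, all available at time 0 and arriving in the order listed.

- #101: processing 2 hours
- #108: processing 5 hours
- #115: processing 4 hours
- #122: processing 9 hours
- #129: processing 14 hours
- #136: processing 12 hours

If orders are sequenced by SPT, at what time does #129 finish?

46

SPT (increasing processing time): #101 #115 #108 #122 #136 #129.
#101: 0→2
#115: 2→6
#108: 6→11
#122: 11→20
#136: 20→32
#129: 32→46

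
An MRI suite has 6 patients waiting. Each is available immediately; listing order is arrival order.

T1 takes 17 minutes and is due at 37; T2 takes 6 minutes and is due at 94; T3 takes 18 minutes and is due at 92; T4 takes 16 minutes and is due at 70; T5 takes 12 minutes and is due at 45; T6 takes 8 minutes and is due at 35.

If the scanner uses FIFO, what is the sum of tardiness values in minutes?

FIFO (arrival order): T1 T2 T3 T4 T5 T6.
T1: 0→17, due 37, tardiness 0
T2: 17→23, due 94, tardiness 0
T3: 23→41, due 92, tardiness 0
T4: 41→57, due 70, tardiness 0
T5: 57→69, due 45, tardiness 24
T6: 69→77, due 35, tardiness 42
Sum = 0+0+0+0+24+42 = 66.

66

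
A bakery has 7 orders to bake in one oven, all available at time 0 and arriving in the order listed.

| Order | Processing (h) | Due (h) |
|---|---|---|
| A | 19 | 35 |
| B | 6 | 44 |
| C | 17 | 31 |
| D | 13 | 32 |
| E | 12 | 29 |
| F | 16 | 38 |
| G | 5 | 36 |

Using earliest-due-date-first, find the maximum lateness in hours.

44

EDD (increasing due date): E C D A G F B.
E: 0→12, due 29, lateness -17
C: 12→29, due 31, lateness -2
D: 29→42, due 32, lateness 10
A: 42→61, due 35, lateness 26
G: 61→66, due 36, lateness 30
F: 66→82, due 38, lateness 44
B: 82→88, due 44, lateness 44
Maximum = 44.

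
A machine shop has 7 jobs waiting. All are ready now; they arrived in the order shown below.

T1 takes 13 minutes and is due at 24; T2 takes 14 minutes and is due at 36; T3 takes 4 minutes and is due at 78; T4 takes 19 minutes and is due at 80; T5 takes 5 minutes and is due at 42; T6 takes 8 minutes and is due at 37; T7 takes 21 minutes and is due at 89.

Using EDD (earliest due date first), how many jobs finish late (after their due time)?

0

EDD (increasing due date): T1 T2 T6 T5 T3 T4 T7.
T1: 0→13, due 24, tardiness 0
T2: 13→27, due 36, tardiness 0
T6: 27→35, due 37, tardiness 0
T5: 35→40, due 42, tardiness 0
T3: 40→44, due 78, tardiness 0
T4: 44→63, due 80, tardiness 0
T7: 63→84, due 89, tardiness 0
Late jobs: 0.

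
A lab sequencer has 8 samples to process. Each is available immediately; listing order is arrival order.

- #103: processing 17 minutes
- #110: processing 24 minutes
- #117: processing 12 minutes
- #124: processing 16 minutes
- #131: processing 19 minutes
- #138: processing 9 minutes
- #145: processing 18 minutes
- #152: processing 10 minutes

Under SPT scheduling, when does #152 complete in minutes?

19

SPT (increasing processing time): #138 #152 #117 #124 #103 #145 #131 #110.
#138: 0→9
#152: 9→19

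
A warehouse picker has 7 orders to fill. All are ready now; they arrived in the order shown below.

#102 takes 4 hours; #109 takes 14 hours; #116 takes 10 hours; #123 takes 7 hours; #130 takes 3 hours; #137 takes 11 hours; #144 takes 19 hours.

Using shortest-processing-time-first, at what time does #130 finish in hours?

SPT (increasing processing time): #130 #102 #123 #116 #137 #109 #144.
#130: 0→3

3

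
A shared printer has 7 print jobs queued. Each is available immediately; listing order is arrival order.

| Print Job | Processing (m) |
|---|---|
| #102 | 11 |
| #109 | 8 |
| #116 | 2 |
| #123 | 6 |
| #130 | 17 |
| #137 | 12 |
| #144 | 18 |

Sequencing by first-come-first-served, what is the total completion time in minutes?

FIFO (arrival order): #102 #109 #116 #123 #130 #137 #144.
#102: 0→11
#109: 11→19
#116: 19→21
#123: 21→27
#130: 27→44
#137: 44→56
#144: 56→74
Sum = 11+19+21+27+44+56+74 = 252.

252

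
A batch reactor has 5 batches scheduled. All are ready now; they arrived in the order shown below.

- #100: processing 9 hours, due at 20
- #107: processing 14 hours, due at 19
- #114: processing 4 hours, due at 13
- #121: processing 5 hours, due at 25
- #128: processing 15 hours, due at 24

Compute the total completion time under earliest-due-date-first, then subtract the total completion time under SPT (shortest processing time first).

EDD (increasing due date): #114 #107 #100 #128 #121.
#114: 0→4
#107: 4→18
#100: 18→27
#128: 27→42
#121: 42→47
Sum = 4+18+27+42+47 = 138.
SPT (increasing processing time): #114 #121 #100 #107 #128.
#114: 0→4
#121: 4→9
#100: 9→18
#107: 18→32
#128: 32→47
Sum = 4+9+18+32+47 = 110.
Difference = 138 − 110 = 28.

28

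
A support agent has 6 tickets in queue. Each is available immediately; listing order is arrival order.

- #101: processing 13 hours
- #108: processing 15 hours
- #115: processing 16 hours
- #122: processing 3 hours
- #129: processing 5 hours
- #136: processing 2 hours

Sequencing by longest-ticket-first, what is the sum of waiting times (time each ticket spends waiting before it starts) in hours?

192

LPT (decreasing processing time): #115 #108 #101 #129 #122 #136.
#115: waits 0, runs 0→16
#108: waits 16, runs 16→31
#101: waits 31, runs 31→44
#129: waits 44, runs 44→49
#122: waits 49, runs 49→52
#136: waits 52, runs 52→54
Sum = 0+16+31+44+49+52 = 192.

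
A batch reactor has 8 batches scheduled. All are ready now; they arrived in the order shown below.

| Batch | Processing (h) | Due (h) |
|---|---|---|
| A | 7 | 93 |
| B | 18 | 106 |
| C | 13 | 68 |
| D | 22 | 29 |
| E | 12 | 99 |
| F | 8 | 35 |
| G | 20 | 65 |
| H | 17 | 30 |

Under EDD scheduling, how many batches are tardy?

5

EDD (increasing due date): D H F G C A E B.
D: 0→22, due 29, tardiness 0
H: 22→39, due 30, tardiness 9
F: 39→47, due 35, tardiness 12
G: 47→67, due 65, tardiness 2
C: 67→80, due 68, tardiness 12
A: 80→87, due 93, tardiness 0
E: 87→99, due 99, tardiness 0
B: 99→117, due 106, tardiness 11
Late batches: 5.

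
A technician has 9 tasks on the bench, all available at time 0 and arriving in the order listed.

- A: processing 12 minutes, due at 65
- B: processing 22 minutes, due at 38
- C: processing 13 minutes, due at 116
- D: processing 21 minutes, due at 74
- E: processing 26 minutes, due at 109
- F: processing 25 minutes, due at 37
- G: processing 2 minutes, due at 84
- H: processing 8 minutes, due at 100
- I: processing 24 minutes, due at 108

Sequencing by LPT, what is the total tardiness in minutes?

330

LPT (decreasing processing time): E F I B D C A H G.
E: 0→26, due 109, tardiness 0
F: 26→51, due 37, tardiness 14
I: 51→75, due 108, tardiness 0
B: 75→97, due 38, tardiness 59
D: 97→118, due 74, tardiness 44
C: 118→131, due 116, tardiness 15
A: 131→143, due 65, tardiness 78
H: 143→151, due 100, tardiness 51
G: 151→153, due 84, tardiness 69
Sum = 0+14+0+59+44+15+78+51+69 = 330.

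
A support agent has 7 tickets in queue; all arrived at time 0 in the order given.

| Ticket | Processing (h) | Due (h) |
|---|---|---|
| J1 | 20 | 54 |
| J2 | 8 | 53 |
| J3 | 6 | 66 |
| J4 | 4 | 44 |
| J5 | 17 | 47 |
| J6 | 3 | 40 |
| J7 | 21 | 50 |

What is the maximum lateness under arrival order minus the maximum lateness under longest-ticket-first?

-10

FIFO (arrival order): J1 J2 J3 J4 J5 J6 J7.
J1: 0→20, due 54, lateness -34
J2: 20→28, due 53, lateness -25
J3: 28→34, due 66, lateness -32
J4: 34→38, due 44, lateness -6
J5: 38→55, due 47, lateness 8
J6: 55→58, due 40, lateness 18
J7: 58→79, due 50, lateness 29
Maximum = 29.
LPT (decreasing processing time): J7 J1 J5 J2 J3 J4 J6.
J7: 0→21, due 50, lateness -29
J1: 21→41, due 54, lateness -13
J5: 41→58, due 47, lateness 11
J2: 58→66, due 53, lateness 13
J3: 66→72, due 66, lateness 6
J4: 72→76, due 44, lateness 32
J6: 76→79, due 40, lateness 39
Maximum = 39.
Difference = 29 − 39 = -10.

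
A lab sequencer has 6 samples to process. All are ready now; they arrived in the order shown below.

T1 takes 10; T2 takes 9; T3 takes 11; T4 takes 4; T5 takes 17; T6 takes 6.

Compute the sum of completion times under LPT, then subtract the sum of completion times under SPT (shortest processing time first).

LPT (decreasing processing time): T5 T3 T1 T2 T6 T4.
T5: 0→17
T3: 17→28
T1: 28→38
T2: 38→47
T6: 47→53
T4: 53→57
Sum = 17+28+38+47+53+57 = 240.
SPT (increasing processing time): T4 T6 T2 T1 T3 T5.
T4: 0→4
T6: 4→10
T2: 10→19
T1: 19→29
T3: 29→40
T5: 40→57
Sum = 4+10+19+29+40+57 = 159.
Difference = 240 − 159 = 81.

81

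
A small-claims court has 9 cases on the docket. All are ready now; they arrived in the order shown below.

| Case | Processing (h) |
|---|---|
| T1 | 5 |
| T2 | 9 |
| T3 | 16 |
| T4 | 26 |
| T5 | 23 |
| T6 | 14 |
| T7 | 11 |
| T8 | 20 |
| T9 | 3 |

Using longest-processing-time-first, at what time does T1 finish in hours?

124

LPT (decreasing processing time): T4 T5 T8 T3 T6 T7 T2 T1 T9.
T4: 0→26
T5: 26→49
T8: 49→69
T3: 69→85
T6: 85→99
T7: 99→110
T2: 110→119
T1: 119→124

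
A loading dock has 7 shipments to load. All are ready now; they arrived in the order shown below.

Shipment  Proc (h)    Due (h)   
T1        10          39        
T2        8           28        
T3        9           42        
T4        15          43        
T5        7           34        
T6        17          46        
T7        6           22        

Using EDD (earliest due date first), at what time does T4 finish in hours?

EDD (increasing due date): T7 T2 T5 T1 T3 T4 T6.
T7: 0→6
T2: 6→14
T5: 14→21
T1: 21→31
T3: 31→40
T4: 40→55

55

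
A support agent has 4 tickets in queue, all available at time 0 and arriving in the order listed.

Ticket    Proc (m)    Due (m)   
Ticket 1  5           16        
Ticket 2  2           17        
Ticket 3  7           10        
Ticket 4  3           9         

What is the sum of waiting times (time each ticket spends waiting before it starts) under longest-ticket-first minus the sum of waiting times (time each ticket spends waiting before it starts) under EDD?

LPT (decreasing processing time): Ticket 3 Ticket 1 Ticket 4 Ticket 2.
Ticket 3: waits 0, runs 0→7
Ticket 1: waits 7, runs 7→12
Ticket 4: waits 12, runs 12→15
Ticket 2: waits 15, runs 15→17
Sum = 0+7+12+15 = 34.
EDD (increasing due date): Ticket 4 Ticket 3 Ticket 1 Ticket 2.
Ticket 4: waits 0, runs 0→3
Ticket 3: waits 3, runs 3→10
Ticket 1: waits 10, runs 10→15
Ticket 2: waits 15, runs 15→17
Sum = 0+3+10+15 = 28.
Difference = 34 − 28 = 6.

6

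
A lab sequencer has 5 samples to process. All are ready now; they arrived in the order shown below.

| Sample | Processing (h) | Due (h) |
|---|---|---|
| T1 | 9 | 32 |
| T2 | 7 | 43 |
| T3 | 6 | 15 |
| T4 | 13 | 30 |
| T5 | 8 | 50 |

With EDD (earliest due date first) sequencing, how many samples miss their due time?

0

EDD (increasing due date): T3 T4 T1 T2 T5.
T3: 0→6, due 15, tardiness 0
T4: 6→19, due 30, tardiness 0
T1: 19→28, due 32, tardiness 0
T2: 28→35, due 43, tardiness 0
T5: 35→43, due 50, tardiness 0
Late samples: 0.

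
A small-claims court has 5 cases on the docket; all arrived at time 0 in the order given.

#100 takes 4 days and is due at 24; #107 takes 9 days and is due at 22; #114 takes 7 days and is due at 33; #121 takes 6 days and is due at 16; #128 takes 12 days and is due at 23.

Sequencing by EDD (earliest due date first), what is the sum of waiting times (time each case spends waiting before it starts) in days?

79

EDD (increasing due date): #121 #107 #128 #100 #114.
#121: waits 0, runs 0→6
#107: waits 6, runs 6→15
#128: waits 15, runs 15→27
#100: waits 27, runs 27→31
#114: waits 31, runs 31→38
Sum = 0+6+15+27+31 = 79.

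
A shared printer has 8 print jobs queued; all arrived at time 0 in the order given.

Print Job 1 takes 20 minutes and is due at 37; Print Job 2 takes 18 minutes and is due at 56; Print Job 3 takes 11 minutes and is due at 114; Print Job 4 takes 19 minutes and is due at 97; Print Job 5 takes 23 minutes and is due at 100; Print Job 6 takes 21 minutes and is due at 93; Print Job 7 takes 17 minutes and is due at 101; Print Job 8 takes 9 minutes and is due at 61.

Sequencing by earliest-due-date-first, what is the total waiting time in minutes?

497

EDD (increasing due date): Print Job 1 Print Job 2 Print Job 8 Print Job 6 Print Job 4 Print Job 5 Print Job 7 Print Job 3.
Print Job 1: waits 0, runs 0→20
Print Job 2: waits 20, runs 20→38
Print Job 8: waits 38, runs 38→47
Print Job 6: waits 47, runs 47→68
Print Job 4: waits 68, runs 68→87
Print Job 5: waits 87, runs 87→110
Print Job 7: waits 110, runs 110→127
Print Job 3: waits 127, runs 127→138
Sum = 0+20+38+47+68+87+110+127 = 497.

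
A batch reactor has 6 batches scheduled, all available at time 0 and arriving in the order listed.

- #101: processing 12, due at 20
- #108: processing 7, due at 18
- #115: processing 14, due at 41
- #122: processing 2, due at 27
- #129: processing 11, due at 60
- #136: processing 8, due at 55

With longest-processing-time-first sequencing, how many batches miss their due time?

3

LPT (decreasing processing time): #115 #101 #129 #136 #108 #122.
#115: 0→14, due 41, tardiness 0
#101: 14→26, due 20, tardiness 6
#129: 26→37, due 60, tardiness 0
#136: 37→45, due 55, tardiness 0
#108: 45→52, due 18, tardiness 34
#122: 52→54, due 27, tardiness 27
Late batches: 3.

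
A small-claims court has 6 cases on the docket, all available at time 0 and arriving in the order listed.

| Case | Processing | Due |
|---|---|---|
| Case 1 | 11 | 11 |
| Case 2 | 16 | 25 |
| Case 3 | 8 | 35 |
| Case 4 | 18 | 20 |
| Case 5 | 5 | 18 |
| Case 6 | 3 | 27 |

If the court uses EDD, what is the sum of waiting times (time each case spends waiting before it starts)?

164

EDD (increasing due date): Case 1 Case 5 Case 4 Case 2 Case 6 Case 3.
Case 1: waits 0, runs 0→11
Case 5: waits 11, runs 11→16
Case 4: waits 16, runs 16→34
Case 2: waits 34, runs 34→50
Case 6: waits 50, runs 50→53
Case 3: waits 53, runs 53→61
Sum = 0+11+16+34+50+53 = 164.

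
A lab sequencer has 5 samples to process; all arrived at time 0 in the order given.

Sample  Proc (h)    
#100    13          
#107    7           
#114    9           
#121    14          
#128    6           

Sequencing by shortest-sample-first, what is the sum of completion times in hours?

125

SPT (increasing processing time): #128 #107 #114 #100 #121.
#128: 0→6
#107: 6→13
#114: 13→22
#100: 22→35
#121: 35→49
Sum = 6+13+22+35+49 = 125.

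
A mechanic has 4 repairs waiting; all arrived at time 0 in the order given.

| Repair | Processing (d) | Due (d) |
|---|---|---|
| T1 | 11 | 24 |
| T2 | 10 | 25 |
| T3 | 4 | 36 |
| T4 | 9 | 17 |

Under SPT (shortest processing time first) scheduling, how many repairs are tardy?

SPT (increasing processing time): T3 T4 T2 T1.
T3: 0→4, due 36, tardiness 0
T4: 4→13, due 17, tardiness 0
T2: 13→23, due 25, tardiness 0
T1: 23→34, due 24, tardiness 10
Late repairs: 1.

1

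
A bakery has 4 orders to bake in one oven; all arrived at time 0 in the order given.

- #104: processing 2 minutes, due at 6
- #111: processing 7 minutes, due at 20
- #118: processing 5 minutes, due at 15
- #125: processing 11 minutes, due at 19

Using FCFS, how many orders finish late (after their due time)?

FIFO (arrival order): #104 #111 #118 #125.
#104: 0→2, due 6, tardiness 0
#111: 2→9, due 20, tardiness 0
#118: 9→14, due 15, tardiness 0
#125: 14→25, due 19, tardiness 6
Late orders: 1.

1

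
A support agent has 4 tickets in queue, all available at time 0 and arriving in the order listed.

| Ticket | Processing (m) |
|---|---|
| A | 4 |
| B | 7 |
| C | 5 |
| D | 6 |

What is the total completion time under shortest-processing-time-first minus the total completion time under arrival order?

-3

SPT (increasing processing time): A C D B.
A: 0→4
C: 4→9
D: 9→15
B: 15→22
Sum = 4+9+15+22 = 50.
FIFO (arrival order): A B C D.
A: 0→4
B: 4→11
C: 11→16
D: 16→22
Sum = 4+11+16+22 = 53.
Difference = 50 − 53 = -3.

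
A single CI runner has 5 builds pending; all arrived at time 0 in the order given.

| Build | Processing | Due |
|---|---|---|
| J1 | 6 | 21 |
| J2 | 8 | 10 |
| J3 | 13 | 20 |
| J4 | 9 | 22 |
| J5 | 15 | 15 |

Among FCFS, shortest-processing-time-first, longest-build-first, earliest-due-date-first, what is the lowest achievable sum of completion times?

FIFO (arrival order): J1 J2 J3 J4 J5.
J1: 0→6
J2: 6→14
J3: 14→27
J4: 27→36
J5: 36→51
Sum = 6+14+27+36+51 = 134.
SPT (increasing processing time): J1 J2 J4 J3 J5.
J1: 0→6
J2: 6→14
J4: 14→23
J3: 23→36
J5: 36→51
Sum = 6+14+23+36+51 = 130.
LPT (decreasing processing time): J5 J3 J4 J2 J1.
J5: 0→15
J3: 15→28
J4: 28→37
J2: 37→45
J1: 45→51
Sum = 15+28+37+45+51 = 176.
EDD (increasing due date): J2 J5 J3 J1 J4.
J2: 0→8
J5: 8→23
J3: 23→36
J1: 36→42
J4: 42→51
Sum = 8+23+36+42+51 = 160.
FIFO 134, SPT 130, LPT 176, EDD 160 → minimum 130.

130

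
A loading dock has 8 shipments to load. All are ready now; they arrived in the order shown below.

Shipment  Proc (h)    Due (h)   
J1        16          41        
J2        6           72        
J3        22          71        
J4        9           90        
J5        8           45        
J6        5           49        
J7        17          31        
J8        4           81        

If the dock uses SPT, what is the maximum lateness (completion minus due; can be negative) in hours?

SPT (increasing processing time): J8 J6 J2 J5 J4 J1 J7 J3.
J8: 0→4, due 81, lateness -77
J6: 4→9, due 49, lateness -40
J2: 9→15, due 72, lateness -57
J5: 15→23, due 45, lateness -22
J4: 23→32, due 90, lateness -58
J1: 32→48, due 41, lateness 7
J7: 48→65, due 31, lateness 34
J3: 65→87, due 71, lateness 16
Maximum = 34.

34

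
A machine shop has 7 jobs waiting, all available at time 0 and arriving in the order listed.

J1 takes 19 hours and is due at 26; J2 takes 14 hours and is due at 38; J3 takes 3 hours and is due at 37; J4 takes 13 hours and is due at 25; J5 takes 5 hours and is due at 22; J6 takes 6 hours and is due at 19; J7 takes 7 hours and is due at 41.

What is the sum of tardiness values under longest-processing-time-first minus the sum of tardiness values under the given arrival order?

LPT (decreasing processing time): J1 J2 J4 J7 J6 J5 J3.
J1: 0→19, due 26, tardiness 0
J2: 19→33, due 38, tardiness 0
J4: 33→46, due 25, tardiness 21
J7: 46→53, due 41, tardiness 12
J6: 53→59, due 19, tardiness 40
J5: 59→64, due 22, tardiness 42
J3: 64→67, due 37, tardiness 30
Sum = 0+0+21+12+40+42+30 = 145.
FIFO (arrival order): J1 J2 J3 J4 J5 J6 J7.
J1: 0→19, due 26, tardiness 0
J2: 19→33, due 38, tardiness 0
J3: 33→36, due 37, tardiness 0
J4: 36→49, due 25, tardiness 24
J5: 49→54, due 22, tardiness 32
J6: 54→60, due 19, tardiness 41
J7: 60→67, due 41, tardiness 26
Sum = 0+0+0+24+32+41+26 = 123.
Difference = 145 − 123 = 22.

22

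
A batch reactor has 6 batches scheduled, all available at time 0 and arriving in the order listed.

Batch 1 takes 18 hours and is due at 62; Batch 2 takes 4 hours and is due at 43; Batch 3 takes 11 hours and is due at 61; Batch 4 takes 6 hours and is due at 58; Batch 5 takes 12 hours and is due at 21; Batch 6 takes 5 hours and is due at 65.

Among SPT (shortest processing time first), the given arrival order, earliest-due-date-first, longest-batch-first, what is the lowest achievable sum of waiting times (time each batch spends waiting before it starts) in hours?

92

SPT (increasing processing time): Batch 2 Batch 6 Batch 4 Batch 3 Batch 5 Batch 1.
Batch 2: waits 0, runs 0→4
Batch 6: waits 4, runs 4→9
Batch 4: waits 9, runs 9→15
Batch 3: waits 15, runs 15→26
Batch 5: waits 26, runs 26→38
Batch 1: waits 38, runs 38→56
Sum = 0+4+9+15+26+38 = 92.
FIFO (arrival order): Batch 1 Batch 2 Batch 3 Batch 4 Batch 5 Batch 6.
Batch 1: waits 0, runs 0→18
Batch 2: waits 18, runs 18→22
Batch 3: waits 22, runs 22→33
Batch 4: waits 33, runs 33→39
Batch 5: waits 39, runs 39→51
Batch 6: waits 51, runs 51→56
Sum = 0+18+22+33+39+51 = 163.
EDD (increasing due date): Batch 5 Batch 2 Batch 4 Batch 3 Batch 1 Batch 6.
Batch 5: waits 0, runs 0→12
Batch 2: waits 12, runs 12→16
Batch 4: waits 16, runs 16→22
Batch 3: waits 22, runs 22→33
Batch 1: waits 33, runs 33→51
Batch 6: waits 51, runs 51→56
Sum = 0+12+16+22+33+51 = 134.
LPT (decreasing processing time): Batch 1 Batch 5 Batch 3 Batch 4 Batch 6 Batch 2.
Batch 1: waits 0, runs 0→18
Batch 5: waits 18, runs 18→30
Batch 3: waits 30, runs 30→41
Batch 4: waits 41, runs 41→47
Batch 6: waits 47, runs 47→52
Batch 2: waits 52, runs 52→56
Sum = 0+18+30+41+47+52 = 188.
SPT 92, FIFO 163, EDD 134, LPT 188 → minimum 92.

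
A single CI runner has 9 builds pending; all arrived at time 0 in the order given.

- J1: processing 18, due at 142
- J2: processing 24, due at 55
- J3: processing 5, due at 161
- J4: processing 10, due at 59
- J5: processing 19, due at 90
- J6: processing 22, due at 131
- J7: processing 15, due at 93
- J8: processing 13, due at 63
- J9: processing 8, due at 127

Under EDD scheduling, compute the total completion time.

EDD (increasing due date): J2 J4 J8 J5 J7 J9 J6 J1 J3.
J2: 0→24
J4: 24→34
J8: 34→47
J5: 47→66
J7: 66→81
J9: 81→89
J6: 89→111
J1: 111→129
J3: 129→134
Sum = 24+34+47+66+81+89+111+129+134 = 715.

715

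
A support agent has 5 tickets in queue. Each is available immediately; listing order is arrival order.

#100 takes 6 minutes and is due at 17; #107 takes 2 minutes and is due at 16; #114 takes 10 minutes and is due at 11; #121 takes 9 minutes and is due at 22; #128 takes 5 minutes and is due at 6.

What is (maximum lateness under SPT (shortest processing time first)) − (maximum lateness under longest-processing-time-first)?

SPT (increasing processing time): #107 #128 #100 #121 #114.
#107: 0→2, due 16, lateness -14
#128: 2→7, due 6, lateness 1
#100: 7→13, due 17, lateness -4
#121: 13→22, due 22, lateness 0
#114: 22→32, due 11, lateness 21
Maximum = 21.
LPT (decreasing processing time): #114 #121 #100 #128 #107.
#114: 0→10, due 11, lateness -1
#121: 10→19, due 22, lateness -3
#100: 19→25, due 17, lateness 8
#128: 25→30, due 6, lateness 24
#107: 30→32, due 16, lateness 16
Maximum = 24.
Difference = 21 − 24 = -3.

-3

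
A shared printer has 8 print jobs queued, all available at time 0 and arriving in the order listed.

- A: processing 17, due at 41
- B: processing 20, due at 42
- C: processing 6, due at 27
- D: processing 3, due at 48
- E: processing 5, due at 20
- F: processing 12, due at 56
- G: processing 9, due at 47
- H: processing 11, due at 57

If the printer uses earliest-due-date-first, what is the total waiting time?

281

EDD (increasing due date): E C A B G D F H.
E: waits 0, runs 0→5
C: waits 5, runs 5→11
A: waits 11, runs 11→28
B: waits 28, runs 28→48
G: waits 48, runs 48→57
D: waits 57, runs 57→60
F: waits 60, runs 60→72
H: waits 72, runs 72→83
Sum = 0+5+11+28+48+57+60+72 = 281.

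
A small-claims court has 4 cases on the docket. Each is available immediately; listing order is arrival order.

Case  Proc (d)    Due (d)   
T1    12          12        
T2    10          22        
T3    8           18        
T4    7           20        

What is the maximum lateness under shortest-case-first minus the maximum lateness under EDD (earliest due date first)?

10

SPT (increasing processing time): T4 T3 T2 T1.
T4: 0→7, due 20, lateness -13
T3: 7→15, due 18, lateness -3
T2: 15→25, due 22, lateness 3
T1: 25→37, due 12, lateness 25
Maximum = 25.
EDD (increasing due date): T1 T3 T4 T2.
T1: 0→12, due 12, lateness 0
T3: 12→20, due 18, lateness 2
T4: 20→27, due 20, lateness 7
T2: 27→37, due 22, lateness 15
Maximum = 15.
Difference = 25 − 15 = 10.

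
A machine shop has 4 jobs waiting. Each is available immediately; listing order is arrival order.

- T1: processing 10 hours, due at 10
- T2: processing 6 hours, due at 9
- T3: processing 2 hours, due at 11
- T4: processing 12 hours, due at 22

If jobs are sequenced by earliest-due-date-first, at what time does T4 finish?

30

EDD (increasing due date): T2 T1 T3 T4.
T2: 0→6
T1: 6→16
T3: 16→18
T4: 18→30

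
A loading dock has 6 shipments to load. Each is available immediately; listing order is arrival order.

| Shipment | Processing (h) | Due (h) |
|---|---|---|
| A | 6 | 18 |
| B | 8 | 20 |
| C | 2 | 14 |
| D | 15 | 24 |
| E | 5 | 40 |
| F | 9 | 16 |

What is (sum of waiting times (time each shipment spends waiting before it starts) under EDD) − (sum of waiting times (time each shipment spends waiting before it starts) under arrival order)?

EDD (increasing due date): C F A B D E.
C: waits 0, runs 0→2
F: waits 2, runs 2→11
A: waits 11, runs 11→17
B: waits 17, runs 17→25
D: waits 25, runs 25→40
E: waits 40, runs 40→45
Sum = 0+2+11+17+25+40 = 95.
FIFO (arrival order): A B C D E F.
A: waits 0, runs 0→6
B: waits 6, runs 6→14
C: waits 14, runs 14→16
D: waits 16, runs 16→31
E: waits 31, runs 31→36
F: waits 36, runs 36→45
Sum = 0+6+14+16+31+36 = 103.
Difference = 95 − 103 = -8.

-8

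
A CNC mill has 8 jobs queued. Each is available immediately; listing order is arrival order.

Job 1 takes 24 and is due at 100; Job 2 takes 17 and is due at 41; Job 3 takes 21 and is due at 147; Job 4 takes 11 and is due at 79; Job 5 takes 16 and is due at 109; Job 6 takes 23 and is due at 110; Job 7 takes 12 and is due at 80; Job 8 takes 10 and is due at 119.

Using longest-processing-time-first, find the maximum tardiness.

45

LPT (decreasing processing time): Job 1 Job 6 Job 3 Job 2 Job 5 Job 7 Job 4 Job 8.
Job 1: 0→24, due 100, tardiness 0
Job 6: 24→47, due 110, tardiness 0
Job 3: 47→68, due 147, tardiness 0
Job 2: 68→85, due 41, tardiness 44
Job 5: 85→101, due 109, tardiness 0
Job 7: 101→113, due 80, tardiness 33
Job 4: 113→124, due 79, tardiness 45
Job 8: 124→134, due 119, tardiness 15
Maximum = 45.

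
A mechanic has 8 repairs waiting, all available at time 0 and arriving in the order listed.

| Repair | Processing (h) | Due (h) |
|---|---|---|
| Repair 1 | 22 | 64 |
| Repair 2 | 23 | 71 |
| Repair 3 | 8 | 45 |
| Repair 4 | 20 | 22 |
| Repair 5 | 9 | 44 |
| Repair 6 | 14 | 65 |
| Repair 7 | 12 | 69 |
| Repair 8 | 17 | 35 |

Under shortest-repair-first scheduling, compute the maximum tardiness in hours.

58

SPT (increasing processing time): Repair 3 Repair 5 Repair 7 Repair 6 Repair 8 Repair 4 Repair 1 Repair 2.
Repair 3: 0→8, due 45, tardiness 0
Repair 5: 8→17, due 44, tardiness 0
Repair 7: 17→29, due 69, tardiness 0
Repair 6: 29→43, due 65, tardiness 0
Repair 8: 43→60, due 35, tardiness 25
Repair 4: 60→80, due 22, tardiness 58
Repair 1: 80→102, due 64, tardiness 38
Repair 2: 102→125, due 71, tardiness 54
Maximum = 58.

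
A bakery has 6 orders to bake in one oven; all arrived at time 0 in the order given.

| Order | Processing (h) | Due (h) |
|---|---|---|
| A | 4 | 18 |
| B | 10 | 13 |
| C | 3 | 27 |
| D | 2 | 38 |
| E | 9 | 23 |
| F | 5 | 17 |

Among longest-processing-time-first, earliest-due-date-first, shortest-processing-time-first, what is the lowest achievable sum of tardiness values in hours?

10

LPT (decreasing processing time): B E F A C D.
B: 0→10, due 13, tardiness 0
E: 10→19, due 23, tardiness 0
F: 19→24, due 17, tardiness 7
A: 24→28, due 18, tardiness 10
C: 28→31, due 27, tardiness 4
D: 31→33, due 38, tardiness 0
Sum = 0+0+7+10+4+0 = 21.
EDD (increasing due date): B F A E C D.
B: 0→10, due 13, tardiness 0
F: 10→15, due 17, tardiness 0
A: 15→19, due 18, tardiness 1
E: 19→28, due 23, tardiness 5
C: 28→31, due 27, tardiness 4
D: 31→33, due 38, tardiness 0
Sum = 0+0+1+5+4+0 = 10.
SPT (increasing processing time): D C A F E B.
D: 0→2, due 38, tardiness 0
C: 2→5, due 27, tardiness 0
A: 5→9, due 18, tardiness 0
F: 9→14, due 17, tardiness 0
E: 14→23, due 23, tardiness 0
B: 23→33, due 13, tardiness 20
Sum = 0+0+0+0+0+20 = 20.
LPT 21, EDD 10, SPT 20 → minimum 10.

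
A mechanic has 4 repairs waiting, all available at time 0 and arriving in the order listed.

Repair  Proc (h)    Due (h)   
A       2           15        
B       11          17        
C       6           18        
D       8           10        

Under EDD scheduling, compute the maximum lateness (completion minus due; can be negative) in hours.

9

EDD (increasing due date): D A B C.
D: 0→8, due 10, lateness -2
A: 8→10, due 15, lateness -5
B: 10→21, due 17, lateness 4
C: 21→27, due 18, lateness 9
Maximum = 9.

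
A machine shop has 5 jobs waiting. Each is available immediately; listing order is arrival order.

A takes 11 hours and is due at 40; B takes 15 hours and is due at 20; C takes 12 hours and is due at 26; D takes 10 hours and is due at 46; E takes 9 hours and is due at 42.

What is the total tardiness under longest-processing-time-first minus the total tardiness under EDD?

1

LPT (decreasing processing time): B C A D E.
B: 0→15, due 20, tardiness 0
C: 15→27, due 26, tardiness 1
A: 27→38, due 40, tardiness 0
D: 38→48, due 46, tardiness 2
E: 48→57, due 42, tardiness 15
Sum = 0+1+0+2+15 = 18.
EDD (increasing due date): B C A E D.
B: 0→15, due 20, tardiness 0
C: 15→27, due 26, tardiness 1
A: 27→38, due 40, tardiness 0
E: 38→47, due 42, tardiness 5
D: 47→57, due 46, tardiness 11
Sum = 0+1+0+5+11 = 17.
Difference = 18 − 17 = 1.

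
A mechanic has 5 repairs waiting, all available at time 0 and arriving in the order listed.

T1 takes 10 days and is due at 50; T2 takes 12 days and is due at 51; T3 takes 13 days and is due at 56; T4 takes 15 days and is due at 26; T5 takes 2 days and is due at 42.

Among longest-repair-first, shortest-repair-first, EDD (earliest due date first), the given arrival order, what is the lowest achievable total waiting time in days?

LPT (decreasing processing time): T4 T3 T2 T1 T5.
T4: waits 0, runs 0→15
T3: waits 15, runs 15→28
T2: waits 28, runs 28→40
T1: waits 40, runs 40→50
T5: waits 50, runs 50→52
Sum = 0+15+28+40+50 = 133.
SPT (increasing processing time): T5 T1 T2 T3 T4.
T5: waits 0, runs 0→2
T1: waits 2, runs 2→12
T2: waits 12, runs 12→24
T3: waits 24, runs 24→37
T4: waits 37, runs 37→52
Sum = 0+2+12+24+37 = 75.
EDD (increasing due date): T4 T5 T1 T2 T3.
T4: waits 0, runs 0→15
T5: waits 15, runs 15→17
T1: waits 17, runs 17→27
T2: waits 27, runs 27→39
T3: waits 39, runs 39→52
Sum = 0+15+17+27+39 = 98.
FIFO (arrival order): T1 T2 T3 T4 T5.
T1: waits 0, runs 0→10
T2: waits 10, runs 10→22
T3: waits 22, runs 22→35
T4: waits 35, runs 35→50
T5: waits 50, runs 50→52
Sum = 0+10+22+35+50 = 117.
LPT 133, SPT 75, EDD 98, FIFO 117 → minimum 75.

75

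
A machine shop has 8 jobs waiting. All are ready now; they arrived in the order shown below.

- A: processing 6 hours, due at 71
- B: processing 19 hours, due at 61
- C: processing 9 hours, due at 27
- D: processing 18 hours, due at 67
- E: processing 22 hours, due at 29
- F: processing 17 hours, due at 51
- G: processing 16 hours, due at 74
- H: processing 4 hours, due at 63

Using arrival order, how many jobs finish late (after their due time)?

FIFO (arrival order): A B C D E F G H.
A: 0→6, due 71, tardiness 0
B: 6→25, due 61, tardiness 0
C: 25→34, due 27, tardiness 7
D: 34→52, due 67, tardiness 0
E: 52→74, due 29, tardiness 45
F: 74→91, due 51, tardiness 40
G: 91→107, due 74, tardiness 33
H: 107→111, due 63, tardiness 48
Late jobs: 5.

5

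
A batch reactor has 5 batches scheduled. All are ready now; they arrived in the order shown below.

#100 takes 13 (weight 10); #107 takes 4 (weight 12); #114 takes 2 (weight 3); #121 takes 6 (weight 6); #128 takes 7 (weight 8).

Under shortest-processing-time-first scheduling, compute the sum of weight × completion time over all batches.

SPT (increasing processing time): #114 #107 #121 #128 #100.
#114: finishes 2, weight 3, w·C = 6
#107: finishes 6, weight 12, w·C = 72
#121: finishes 12, weight 6, w·C = 72
#128: finishes 19, weight 8, w·C = 152
#100: finishes 32, weight 10, w·C = 320
Sum = 6+72+72+152+320 = 622.

622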